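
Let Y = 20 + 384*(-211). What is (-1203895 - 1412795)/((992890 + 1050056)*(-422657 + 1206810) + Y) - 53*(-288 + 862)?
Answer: -24367750541756219/800991076867 ≈ -30422.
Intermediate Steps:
Y = -81004 (Y = 20 - 81024 = -81004)
(-1203895 - 1412795)/((992890 + 1050056)*(-422657 + 1206810) + Y) - 53*(-288 + 862) = (-1203895 - 1412795)/((992890 + 1050056)*(-422657 + 1206810) - 81004) - 53*(-288 + 862) = -2616690/(2042946*784153 - 81004) - 53*574 = -2616690/(1601982234738 - 81004) - 1*30422 = -2616690/1601982153734 - 30422 = -2616690*1/1601982153734 - 30422 = -1308345/800991076867 - 30422 = -24367750541756219/800991076867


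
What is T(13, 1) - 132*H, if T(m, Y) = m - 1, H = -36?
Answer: 4764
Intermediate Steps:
T(m, Y) = -1 + m
T(13, 1) - 132*H = (-1 + 13) - 132*(-36) = 12 + 4752 = 4764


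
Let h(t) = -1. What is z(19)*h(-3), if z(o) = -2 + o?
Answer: -17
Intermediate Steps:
z(19)*h(-3) = (-2 + 19)*(-1) = 17*(-1) = -17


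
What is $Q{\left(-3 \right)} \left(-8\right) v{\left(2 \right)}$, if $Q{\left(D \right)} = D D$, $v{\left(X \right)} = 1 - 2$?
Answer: $72$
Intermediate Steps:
$v{\left(X \right)} = -1$ ($v{\left(X \right)} = 1 - 2 = -1$)
$Q{\left(D \right)} = D^{2}$
$Q{\left(-3 \right)} \left(-8\right) v{\left(2 \right)} = \left(-3\right)^{2} \left(-8\right) \left(-1\right) = 9 \left(-8\right) \left(-1\right) = \left(-72\right) \left(-1\right) = 72$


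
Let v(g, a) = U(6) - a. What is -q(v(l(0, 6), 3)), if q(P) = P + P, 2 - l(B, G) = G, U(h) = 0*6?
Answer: 6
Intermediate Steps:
U(h) = 0
l(B, G) = 2 - G
v(g, a) = -a (v(g, a) = 0 - a = -a)
q(P) = 2*P
-q(v(l(0, 6), 3)) = -2*(-1*3) = -2*(-3) = -1*(-6) = 6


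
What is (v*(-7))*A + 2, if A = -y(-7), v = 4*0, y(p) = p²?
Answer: 2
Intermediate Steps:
v = 0
A = -49 (A = -1*(-7)² = -1*49 = -49)
(v*(-7))*A + 2 = (0*(-7))*(-49) + 2 = 0*(-49) + 2 = 0 + 2 = 2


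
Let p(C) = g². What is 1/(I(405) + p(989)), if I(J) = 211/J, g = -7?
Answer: 405/20056 ≈ 0.020193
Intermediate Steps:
p(C) = 49 (p(C) = (-7)² = 49)
1/(I(405) + p(989)) = 1/(211/405 + 49) = 1/(20056/405) = 405/20056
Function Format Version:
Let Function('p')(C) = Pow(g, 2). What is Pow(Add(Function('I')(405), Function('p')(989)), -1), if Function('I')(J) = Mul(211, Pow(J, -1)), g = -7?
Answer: Rational(405, 20056) ≈ 0.020193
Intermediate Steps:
Function('p')(C) = 49 (Function('p')(C) = Pow(-7, 2) = 49)
Pow(Add(Function('I')(405), Function('p')(989)), -1) = Pow(Add(Mul(211, Pow(405, -1)), 49), -1) = Pow(Add(Mul(211, Rational(1, 405)), 49), -1) = Pow(Add(Rational(211, 405), 49), -1) = Pow(Rational(20056, 405), -1) = Rational(405, 20056)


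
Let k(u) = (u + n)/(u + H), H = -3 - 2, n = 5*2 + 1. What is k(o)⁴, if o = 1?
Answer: 81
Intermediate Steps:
n = 11 (n = 10 + 1 = 11)
H = -5
k(u) = (11 + u)/(-5 + u) (k(u) = (u + 11)/(u - 5) = (11 + u)/(-5 + u))
k(o)⁴ = ((11 + 1)/(-5 + 1))⁴ = (12/(-4))⁴ = (-¼*12)⁴ = (-3)⁴ = 81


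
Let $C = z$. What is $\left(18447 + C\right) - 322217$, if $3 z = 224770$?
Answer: $- \frac{686540}{3} \approx -2.2885 \cdot 10^{5}$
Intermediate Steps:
$z = \frac{224770}{3}$ ($z = \frac{1}{3} \cdot 224770 = \frac{224770}{3} \approx 74923.0$)
$C = \frac{224770}{3} \approx 74923.0$
$\left(18447 + C\right) - 322217 = \left(18447 + \frac{224770}{3}\right) - 322217 = \frac{280111}{3} - 322217 = - \frac{686540}{3}$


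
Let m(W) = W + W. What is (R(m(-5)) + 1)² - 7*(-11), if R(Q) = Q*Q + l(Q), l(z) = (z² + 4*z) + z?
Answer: 22878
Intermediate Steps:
m(W) = 2*W
l(z) = z² + 5*z
R(Q) = Q² + Q*(5 + Q) (R(Q) = Q*Q + Q*(5 + Q) = Q² + Q*(5 + Q))
(R(m(-5)) + 1)² - 7*(-11) = ((2*(-5))*(5 + 2*(2*(-5))) + 1)² - 7*(-11) = (-10*(5 + 2*(-10)) + 1)² + 77 = (-10*(5 - 20) + 1)² + 77 = (-10*(-15) + 1)² + 77 = (150 + 1)² + 77 = 151² + 77 = 22801 + 77 = 22878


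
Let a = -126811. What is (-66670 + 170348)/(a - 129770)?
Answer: -103678/256581 ≈ -0.40408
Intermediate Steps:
(-66670 + 170348)/(a - 129770) = (-66670 + 170348)/(-126811 - 129770) = 103678/(-256581) = 103678*(-1/256581) = -103678/256581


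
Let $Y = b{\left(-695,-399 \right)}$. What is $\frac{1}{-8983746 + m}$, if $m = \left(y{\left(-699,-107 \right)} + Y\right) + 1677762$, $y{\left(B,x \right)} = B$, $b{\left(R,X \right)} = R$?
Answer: $- \frac{1}{7307378} \approx -1.3685 \cdot 10^{-7}$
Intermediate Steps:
$Y = -695$
$m = 1676368$ ($m = \left(-699 - 695\right) + 1677762 = -1394 + 1677762 = 1676368$)
$\frac{1}{-8983746 + m} = \frac{1}{-8983746 + 1676368} = \frac{1}{-7307378} = - \frac{1}{7307378}$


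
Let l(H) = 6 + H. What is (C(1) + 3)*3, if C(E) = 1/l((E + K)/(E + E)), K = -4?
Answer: 29/3 ≈ 9.6667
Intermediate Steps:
C(E) = 1/(6 + (-4 + E)/(2*E)) (C(E) = 1/(6 + (E - 4)/(E + E)) = 1/(6 + (-4 + E)/((2*E))) = 1/(6 + (-4 + E)*(1/(2*E))) = 1/(6 + (-4 + E)/(2*E)))
(C(1) + 3)*3 = (2*1/(-4 + 13*1) + 3)*3 = (2*1/(-4 + 13) + 3)*3 = (2*1/9 + 3)*3 = (2*1*(⅑) + 3)*3 = (2/9 + 3)*3 = (29/9)*3 = 29/3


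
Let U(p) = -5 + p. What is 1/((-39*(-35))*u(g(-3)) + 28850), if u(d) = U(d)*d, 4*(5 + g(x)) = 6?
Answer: 4/277835 ≈ 1.4397e-5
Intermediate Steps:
g(x) = -7/2 (g(x) = -5 + (¼)*6 = -5 + 3/2 = -7/2)
u(d) = d*(-5 + d) (u(d) = (-5 + d)*d = d*(-5 + d))
1/((-39*(-35))*u(g(-3)) + 28850) = 1/((-39*(-35))*(-7*(-5 - 7/2)/2) + 28850) = 1/(1365*(-7/2*(-17/2)) + 28850) = 1/(1365*(119/4) + 28850) = 1/(162435/4 + 28850) = 1/(277835/4) = 4/277835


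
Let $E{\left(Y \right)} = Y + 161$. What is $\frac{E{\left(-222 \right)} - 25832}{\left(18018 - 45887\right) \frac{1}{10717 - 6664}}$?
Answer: $\frac{104944329}{27869} \approx 3765.6$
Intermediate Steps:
$E{\left(Y \right)} = 161 + Y$
$\frac{E{\left(-222 \right)} - 25832}{\left(18018 - 45887\right) \frac{1}{10717 - 6664}} = \frac{\left(161 - 222\right) - 25832}{\left(18018 - 45887\right) \frac{1}{10717 - 6664}} = \frac{-61 - 25832}{\left(-27869\right) \frac{1}{4053}} = - \frac{25893}{\left(-27869\right) \frac{1}{4053}} = - \frac{25893}{- \frac{27869}{4053}} = \left(-25893\right) \left(- \frac{4053}{27869}\right) = \frac{104944329}{27869}$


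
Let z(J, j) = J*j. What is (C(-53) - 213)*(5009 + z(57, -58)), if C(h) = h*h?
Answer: 4420988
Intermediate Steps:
C(h) = h²
(C(-53) - 213)*(5009 + z(57, -58)) = ((-53)² - 213)*(5009 + 57*(-58)) = (2809 - 213)*(5009 - 3306) = 2596*1703 = 4420988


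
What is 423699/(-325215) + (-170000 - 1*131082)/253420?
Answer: -6843006107/2747199510 ≈ -2.4909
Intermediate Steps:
423699/(-325215) + (-170000 - 1*131082)/253420 = 423699*(-1/325215) + (-170000 - 131082)*(1/253420) = -141233/108405 - 301082*1/253420 = -141233/108405 - 150541/126710 = -6843006107/2747199510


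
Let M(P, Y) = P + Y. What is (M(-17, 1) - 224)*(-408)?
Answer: 97920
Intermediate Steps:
(M(-17, 1) - 224)*(-408) = ((-17 + 1) - 224)*(-408) = (-16 - 224)*(-408) = -240*(-408) = 97920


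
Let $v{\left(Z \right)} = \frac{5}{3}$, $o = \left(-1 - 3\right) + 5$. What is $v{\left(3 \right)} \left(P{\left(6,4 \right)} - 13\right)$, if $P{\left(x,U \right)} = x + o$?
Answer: $-10$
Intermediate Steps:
$o = 1$ ($o = -4 + 5 = 1$)
$v{\left(Z \right)} = \frac{5}{3}$ ($v{\left(Z \right)} = 5 \cdot \frac{1}{3} = \frac{5}{3}$)
$P{\left(x,U \right)} = 1 + x$ ($P{\left(x,U \right)} = x + 1 = 1 + x$)
$v{\left(3 \right)} \left(P{\left(6,4 \right)} - 13\right) = \frac{5 \left(\left(1 + 6\right) - 13\right)}{3} = \frac{5 \left(7 - 13\right)}{3} = \frac{5}{3} \left(-6\right) = -10$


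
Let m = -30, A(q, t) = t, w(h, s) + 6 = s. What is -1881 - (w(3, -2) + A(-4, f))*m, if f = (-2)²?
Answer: -2001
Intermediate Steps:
f = 4
w(h, s) = -6 + s
-1881 - (w(3, -2) + A(-4, f))*m = -1881 - ((-6 - 2) + 4)*(-30) = -1881 - (-8 + 4)*(-30) = -1881 - (-4)*(-30) = -1881 - 1*120 = -1881 - 120 = -2001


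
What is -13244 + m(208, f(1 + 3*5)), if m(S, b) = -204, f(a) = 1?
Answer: -13448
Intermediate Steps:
-13244 + m(208, f(1 + 3*5)) = -13244 - 204 = -13448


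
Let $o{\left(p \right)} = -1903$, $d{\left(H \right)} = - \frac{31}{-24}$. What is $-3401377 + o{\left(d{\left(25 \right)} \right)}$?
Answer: $-3403280$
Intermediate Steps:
$d{\left(H \right)} = \frac{31}{24}$ ($d{\left(H \right)} = \left(-31\right) \left(- \frac{1}{24}\right) = \frac{31}{24}$)
$-3401377 + o{\left(d{\left(25 \right)} \right)} = -3401377 - 1903 = -3403280$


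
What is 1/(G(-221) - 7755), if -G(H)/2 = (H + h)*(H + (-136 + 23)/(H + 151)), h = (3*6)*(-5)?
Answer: -35/5047452 ≈ -6.9342e-6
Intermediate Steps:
h = -90 (h = 18*(-5) = -90)
G(H) = -2*(-90 + H)*(H - 113/(151 + H)) (G(H) = -2*(H - 90)*(H + (-136 + 23)/(H + 151)) = -2*(-90 + H)*(H - 113/(151 + H)))
1/(G(-221) - 7755) = 1/(2*(-10170 - 1*(-221)³ - 61*(-221)² + 13703*(-221))/(151 - 221) - 7755) = 1/(2*(-10170 - 1*(-10793861) - 61*48841 - 3028363)/(-70) - 7755) = 1/(2*(-1/70)*(-10170 + 10793861 - 2979301 - 3028363) - 7755) = 1/(2*(-1/70)*4776027 - 7755) = 1/(-4776027/35 - 7755) = 1/(-5047452/35) = -35/5047452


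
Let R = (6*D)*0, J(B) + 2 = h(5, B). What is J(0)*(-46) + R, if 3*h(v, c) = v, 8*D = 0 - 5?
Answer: 46/3 ≈ 15.333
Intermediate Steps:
D = -5/8 (D = (0 - 5)/8 = (⅛)*(-5) = -5/8 ≈ -0.62500)
h(v, c) = v/3
J(B) = -⅓ (J(B) = -2 + (⅓)*5 = -2 + 5/3 = -⅓)
R = 0 (R = (6*(-5/8))*0 = -15/4*0 = 0)
J(0)*(-46) + R = -⅓*(-46) + 0 = 46/3 + 0 = 46/3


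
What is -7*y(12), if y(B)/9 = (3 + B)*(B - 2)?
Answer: -9450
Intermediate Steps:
y(B) = 9*(-2 + B)*(3 + B) (y(B) = 9*((3 + B)*(B - 2)) = 9*((3 + B)*(-2 + B)) = 9*((-2 + B)*(3 + B)) = 9*(-2 + B)*(3 + B))
-7*y(12) = -7*(-54 + 9*12 + 9*12²) = -7*(-54 + 108 + 9*144) = -7*(-54 + 108 + 1296) = -7*1350 = -9450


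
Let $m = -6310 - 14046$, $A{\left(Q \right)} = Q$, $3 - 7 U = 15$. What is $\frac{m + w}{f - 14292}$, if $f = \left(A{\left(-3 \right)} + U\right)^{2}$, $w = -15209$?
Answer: $\frac{580895}{233073} \approx 2.4923$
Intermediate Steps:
$U = - \frac{12}{7}$ ($U = \frac{3}{7} - \frac{15}{7} = - \frac{12}{7} \approx -1.7143$)
$f = \frac{1089}{49}$ ($f = \left(-3 - \frac{12}{7}\right)^{2} = \left(- \frac{33}{7}\right)^{2} = \frac{1089}{49} \approx 22.224$)
$m = -20356$ ($m = -6310 - 14046 = -20356$)
$\frac{m + w}{f - 14292} = \frac{-20356 - 15209}{\frac{1089}{49} - 14292} = - \frac{35565}{- \frac{699219}{49}} = \left(-35565\right) \left(- \frac{49}{699219}\right) = \frac{580895}{233073}$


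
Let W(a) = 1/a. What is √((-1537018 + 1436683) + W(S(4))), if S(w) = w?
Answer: I*√401339/2 ≈ 316.76*I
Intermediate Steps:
√((-1537018 + 1436683) + W(S(4))) = √((-1537018 + 1436683) + 1/4) = √(-100335 + ¼) = √(-401339/4) = I*√401339/2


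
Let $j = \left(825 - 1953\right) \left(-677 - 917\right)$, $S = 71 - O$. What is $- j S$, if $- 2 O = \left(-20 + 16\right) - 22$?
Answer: $-104285856$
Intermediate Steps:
$O = 13$ ($O = - \frac{\left(-20 + 16\right) - 22}{2} = - \frac{-4 - 22}{2} = \left(- \frac{1}{2}\right) \left(-26\right) = 13$)
$S = 58$ ($S = 71 - 13 = 58$)
$j = 1798032$ ($j = \left(-1128\right) \left(-1594\right) = 1798032$)
$- j S = \left(-1\right) 1798032 \cdot 58 = \left(-1798032\right) 58 = -104285856$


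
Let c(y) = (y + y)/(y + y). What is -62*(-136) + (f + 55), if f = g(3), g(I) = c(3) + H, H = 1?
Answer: 8489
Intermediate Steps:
c(y) = 1 (c(y) = (2*y)/((2*y)) = (2*y)*(1/(2*y)) = 1)
g(I) = 2 (g(I) = 1 + 1 = 2)
f = 2
-62*(-136) + (f + 55) = -62*(-136) + (2 + 55) = 8432 + 57 = 8489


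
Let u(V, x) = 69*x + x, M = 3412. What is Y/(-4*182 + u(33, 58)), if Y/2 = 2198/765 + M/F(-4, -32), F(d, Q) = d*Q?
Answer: 722881/40783680 ≈ 0.017725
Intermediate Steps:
u(V, x) = 70*x
F(d, Q) = Q*d
Y = 722881/12240 (Y = 2*(2198/765 + 3412/((-32*(-4)))) = 2*(2198*(1/765) + 3412/128) = 2*(2198/765 + 3412*(1/128)) = 2*(2198/765 + 853/32) = 2*(722881/24480) = 722881/12240 ≈ 59.059)
Y/(-4*182 + u(33, 58)) = 722881/(12240*(-4*182 + 70*58)) = 722881/(12240*(-728 + 4060)) = (722881/12240)/3332 = (722881/12240)*(1/3332) = 722881/40783680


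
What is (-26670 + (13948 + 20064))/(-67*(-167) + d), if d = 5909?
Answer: 3671/8549 ≈ 0.42941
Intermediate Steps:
(-26670 + (13948 + 20064))/(-67*(-167) + d) = (-26670 + (13948 + 20064))/(-67*(-167) + 5909) = (-26670 + 34012)/(11189 + 5909) = 7342/17098 = 7342*(1/17098) = 3671/8549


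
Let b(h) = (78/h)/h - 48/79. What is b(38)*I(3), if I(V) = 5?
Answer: -157875/57038 ≈ -2.7679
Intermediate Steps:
b(h) = -48/79 + 78/h**2 (b(h) = 78/h**2 - 48*1/79 = 78/h**2 - 48/79 = -48/79 + 78/h**2)
b(38)*I(3) = (-48/79 + 78/38**2)*5 = (-48/79 + 78*(1/1444))*5 = (-48/79 + 39/722)*5 = -31575/57038*5 = -157875/57038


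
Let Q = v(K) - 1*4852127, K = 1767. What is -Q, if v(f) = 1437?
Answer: 4850690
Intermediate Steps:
Q = -4850690 (Q = 1437 - 1*4852127 = 1437 - 4852127 = -4850690)
-Q = -1*(-4850690) = 4850690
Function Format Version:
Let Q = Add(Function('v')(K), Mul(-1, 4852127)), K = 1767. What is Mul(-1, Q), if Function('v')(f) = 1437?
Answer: 4850690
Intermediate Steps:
Q = -4850690 (Q = Add(1437, Mul(-1, 4852127)) = Add(1437, -4852127) = -4850690)
Mul(-1, Q) = Mul(-1, -4850690) = 4850690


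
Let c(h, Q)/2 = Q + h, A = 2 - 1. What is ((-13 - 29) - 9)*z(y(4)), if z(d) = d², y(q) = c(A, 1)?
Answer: -816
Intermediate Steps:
A = 1
c(h, Q) = 2*Q + 2*h (c(h, Q) = 2*(Q + h) = 2*Q + 2*h)
y(q) = 4 (y(q) = 2*1 + 2*1 = 2 + 2 = 4)
((-13 - 29) - 9)*z(y(4)) = ((-13 - 29) - 9)*4² = (-42 - 9)*16 = -51*16 = -816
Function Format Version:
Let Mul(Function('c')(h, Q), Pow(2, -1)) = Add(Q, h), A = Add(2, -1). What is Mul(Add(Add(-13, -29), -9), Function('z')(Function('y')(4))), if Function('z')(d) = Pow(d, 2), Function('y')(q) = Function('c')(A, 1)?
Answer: -816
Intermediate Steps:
A = 1
Function('c')(h, Q) = Add(Mul(2, Q), Mul(2, h)) (Function('c')(h, Q) = Mul(2, Add(Q, h)) = Add(Mul(2, Q), Mul(2, h)))
Function('y')(q) = 4 (Function('y')(q) = Add(Mul(2, 1), Mul(2, 1)) = Add(2, 2) = 4)
Mul(Add(Add(-13, -29), -9), Function('z')(Function('y')(4))) = Mul(Add(Add(-13, -29), -9), Pow(4, 2)) = Mul(Add(-42, -9), 16) = Mul(-51, 16) = -816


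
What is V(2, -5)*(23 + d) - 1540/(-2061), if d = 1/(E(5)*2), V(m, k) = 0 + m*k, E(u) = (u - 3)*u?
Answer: -947041/4122 ≈ -229.75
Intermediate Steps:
E(u) = u*(-3 + u) (E(u) = (-3 + u)*u = u*(-3 + u))
V(m, k) = k*m (V(m, k) = 0 + k*m = k*m)
d = 1/20 (d = 1/((5*(-3 + 5))*2) = 1/((5*2)*2) = 1/(10*2) = 1/20 ≈ 0.050000)
V(2, -5)*(23 + d) - 1540/(-2061) = (-5*2)*(23 + 1/20) - 1540/(-2061) = -10*461/20 - 1540*(-1)/2061 = -461/2 - 1*(-1540/2061) = -461/2 + 1540/2061 = -947041/4122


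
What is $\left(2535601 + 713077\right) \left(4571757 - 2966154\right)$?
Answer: $5216087142834$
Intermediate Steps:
$\left(2535601 + 713077\right) \left(4571757 - 2966154\right) = 3248678 \cdot 1605603 = 5216087142834$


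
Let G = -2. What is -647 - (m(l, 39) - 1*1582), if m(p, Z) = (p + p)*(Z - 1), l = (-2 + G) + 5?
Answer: 859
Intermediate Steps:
l = 1 (l = (-2 - 2) + 5 = -4 + 5 = 1)
m(p, Z) = 2*p*(-1 + Z) (m(p, Z) = (2*p)*(-1 + Z) = 2*p*(-1 + Z))
-647 - (m(l, 39) - 1*1582) = -647 - (2*1*(-1 + 39) - 1*1582) = -647 - (2*1*38 - 1582) = -647 - (76 - 1582) = -647 - 1*(-1506) = -647 + 1506 = 859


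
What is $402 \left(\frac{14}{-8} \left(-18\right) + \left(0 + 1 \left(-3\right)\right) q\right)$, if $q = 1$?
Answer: $11457$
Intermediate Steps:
$402 \left(\frac{14}{-8} \left(-18\right) + \left(0 + 1 \left(-3\right)\right) q\right) = 402 \left(\frac{14}{-8} \left(-18\right) + \left(0 + 1 \left(-3\right)\right) 1\right) = 402 \left(14 \left(- \frac{1}{8}\right) \left(-18\right) + \left(0 - 3\right) 1\right) = 402 \left(\left(- \frac{7}{4}\right) \left(-18\right) - 3\right) = 402 \left(\frac{63}{2} - 3\right) = 402 \cdot \frac{57}{2} = 11457$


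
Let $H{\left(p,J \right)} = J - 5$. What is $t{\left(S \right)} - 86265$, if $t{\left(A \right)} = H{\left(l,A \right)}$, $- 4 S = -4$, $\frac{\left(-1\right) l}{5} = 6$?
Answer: $-86269$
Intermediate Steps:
$l = -30$ ($l = \left(-5\right) 6 = -30$)
$H{\left(p,J \right)} = -5 + J$
$S = 1$ ($S = \left(- \frac{1}{4}\right) \left(-4\right) = 1$)
$t{\left(A \right)} = -5 + A$
$t{\left(S \right)} - 86265 = \left(-5 + 1\right) - 86265 = -4 - 86265 = -86269$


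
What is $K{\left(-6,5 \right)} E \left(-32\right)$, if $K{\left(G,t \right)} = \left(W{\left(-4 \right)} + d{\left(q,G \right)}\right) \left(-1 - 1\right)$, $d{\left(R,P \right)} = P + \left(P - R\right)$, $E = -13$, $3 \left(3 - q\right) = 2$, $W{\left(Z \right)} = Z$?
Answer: $\frac{45760}{3} \approx 15253.0$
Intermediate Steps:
$q = \frac{7}{3}$ ($q = 3 - \frac{2}{3} = \frac{7}{3} \approx 2.3333$)
$d{\left(R,P \right)} = - R + 2 P$
$K{\left(G,t \right)} = \frac{38}{3} - 4 G$ ($K{\left(G,t \right)} = \left(-4 + \left(\left(-1\right) \frac{7}{3} + 2 G\right)\right) \left(-1 - 1\right) = \left(-4 + \left(- \frac{7}{3} + 2 G\right)\right) \left(-2\right) = \left(- \frac{19}{3} + 2 G\right) \left(-2\right) = \frac{38}{3} - 4 G$)
$K{\left(-6,5 \right)} E \left(-32\right) = \left(\frac{38}{3} - -24\right) \left(-13\right) \left(-32\right) = \left(\frac{38}{3} + 24\right) \left(-13\right) \left(-32\right) = \frac{110}{3} \left(-13\right) \left(-32\right) = \left(- \frac{1430}{3}\right) \left(-32\right) = \frac{45760}{3}$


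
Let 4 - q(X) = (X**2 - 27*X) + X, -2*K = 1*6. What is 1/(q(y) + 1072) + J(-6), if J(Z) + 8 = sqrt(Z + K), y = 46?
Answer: -1247/156 + 3*I ≈ -7.9936 + 3.0*I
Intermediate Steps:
K = -3 (K = -6/2 = -1/2*6 = -3)
q(X) = 4 - X**2 + 26*X (q(X) = 4 - ((X**2 - 27*X) + X) = 4 - (X**2 - 26*X) = 4 + (-X**2 + 26*X) = 4 - X**2 + 26*X)
J(Z) = -8 + sqrt(-3 + Z) (J(Z) = -8 + sqrt(Z - 3) = -8 + sqrt(-3 + Z))
1/(q(y) + 1072) + J(-6) = 1/((4 - 1*46**2 + 26*46) + 1072) + (-8 + sqrt(-3 - 6)) = 1/((4 - 1*2116 + 1196) + 1072) + (-8 + sqrt(-9)) = 1/((4 - 2116 + 1196) + 1072) + (-8 + 3*I) = 1/(-916 + 1072) + (-8 + 3*I) = 1/156 + (-8 + 3*I) = -1247/156 + 3*I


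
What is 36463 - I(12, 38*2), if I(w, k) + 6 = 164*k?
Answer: 24005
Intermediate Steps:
I(w, k) = -6 + 164*k
36463 - I(12, 38*2) = 36463 - (-6 + 164*(38*2)) = 36463 - (-6 + 164*76) = 36463 - (-6 + 12464) = 36463 - 1*12458 = 36463 - 12458 = 24005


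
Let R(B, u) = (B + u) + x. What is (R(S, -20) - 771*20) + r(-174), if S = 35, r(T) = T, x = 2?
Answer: -15577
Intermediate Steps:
R(B, u) = 2 + B + u (R(B, u) = (B + u) + 2 = 2 + B + u)
(R(S, -20) - 771*20) + r(-174) = ((2 + 35 - 20) - 771*20) - 174 = (17 - 15420) - 174 = -15403 - 174 = -15577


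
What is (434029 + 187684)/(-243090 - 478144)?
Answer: -27031/31358 ≈ -0.86201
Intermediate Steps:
(434029 + 187684)/(-243090 - 478144) = 621713/(-721234) = 621713*(-1/721234) = -27031/31358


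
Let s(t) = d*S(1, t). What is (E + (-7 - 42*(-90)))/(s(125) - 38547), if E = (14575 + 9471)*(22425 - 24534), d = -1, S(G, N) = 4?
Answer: 50709241/38551 ≈ 1315.4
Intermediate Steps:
E = -50713014 (E = 24046*(-2109) = -50713014)
s(t) = -4 (s(t) = -1*4 = -4)
(E + (-7 - 42*(-90)))/(s(125) - 38547) = (-50713014 + (-7 - 42*(-90)))/(-4 - 38547) = (-50713014 + (-7 + 3780))/(-38551) = (-50713014 + 3773)*(-1/38551) = -50709241*(-1/38551) = 50709241/38551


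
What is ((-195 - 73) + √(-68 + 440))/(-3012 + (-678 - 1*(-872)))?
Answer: 134/1409 - √93/1409 ≈ 0.088259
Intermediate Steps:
((-195 - 73) + √(-68 + 440))/(-3012 + (-678 - 1*(-872))) = (-268 + √372)/(-3012 + (-678 + 872)) = (-268 + 2*√93)/(-3012 + 194) = (-268 + 2*√93)/(-2818) = (-268 + 2*√93)*(-1/2818) = 134/1409 - √93/1409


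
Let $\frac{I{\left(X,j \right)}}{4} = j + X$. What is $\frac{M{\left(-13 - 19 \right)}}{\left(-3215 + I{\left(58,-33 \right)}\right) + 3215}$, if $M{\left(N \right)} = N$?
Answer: $- \frac{8}{25} \approx -0.32$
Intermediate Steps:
$I{\left(X,j \right)} = 4 X + 4 j$ ($I{\left(X,j \right)} = 4 \left(j + X\right) = 4 \left(X + j\right) = 4 X + 4 j$)
$\frac{M{\left(-13 - 19 \right)}}{\left(-3215 + I{\left(58,-33 \right)}\right) + 3215} = \frac{-13 - 19}{\left(-3215 + \left(4 \cdot 58 + 4 \left(-33\right)\right)\right) + 3215} = - \frac{32}{\left(-3215 + \left(232 - 132\right)\right) + 3215} = - \frac{32}{\left(-3215 + 100\right) + 3215} = - \frac{32}{-3115 + 3215} = - \frac{32}{100} = \left(-32\right) \frac{1}{100} = - \frac{8}{25}$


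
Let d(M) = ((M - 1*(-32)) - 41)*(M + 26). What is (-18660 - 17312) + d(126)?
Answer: -18188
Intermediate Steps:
d(M) = (-9 + M)*(26 + M) (d(M) = ((M + 32) - 41)*(26 + M) = ((32 + M) - 41)*(26 + M) = (-9 + M)*(26 + M))
(-18660 - 17312) + d(126) = (-18660 - 17312) + (-234 + 126² + 17*126) = -35972 + (-234 + 15876 + 2142) = -35972 + 17784 = -18188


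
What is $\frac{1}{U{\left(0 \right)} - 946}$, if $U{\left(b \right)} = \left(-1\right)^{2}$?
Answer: $- \frac{1}{945} \approx -0.0010582$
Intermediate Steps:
$U{\left(b \right)} = 1$
$\frac{1}{U{\left(0 \right)} - 946} = \frac{1}{1 - 946} = \frac{1}{-945} = - \frac{1}{945}$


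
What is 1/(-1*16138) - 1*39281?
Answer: -633916779/16138 ≈ -39281.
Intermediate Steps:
1/(-1*16138) - 1*39281 = 1/(-16138) - 39281 = -1/16138 - 39281 = -633916779/16138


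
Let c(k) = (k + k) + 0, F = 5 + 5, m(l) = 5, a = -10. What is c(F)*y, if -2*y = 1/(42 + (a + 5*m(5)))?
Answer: -10/57 ≈ -0.17544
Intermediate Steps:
F = 10
c(k) = 2*k (c(k) = 2*k + 0 = 2*k)
y = -1/114 (y = -1/(2*(42 + (-10 + 5*5))) = -1/(2*(42 + (-10 + 25))) = -1/(2*(42 + 15)) = -½/57 = -½*1/57 = -1/114 ≈ -0.0087719)
c(F)*y = (2*10)*(-1/114) = 20*(-1/114) = -10/57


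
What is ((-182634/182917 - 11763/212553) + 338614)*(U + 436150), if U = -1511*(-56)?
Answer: 761771955454230569734/4319950789 ≈ 1.7634e+11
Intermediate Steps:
U = 84616
((-182634/182917 - 11763/212553) + 338614)*(U + 436150) = ((-182634/182917 - 11763/212553) + 338614)*(84616 + 436150) = ((-182634*1/182917 - 11763*1/212553) + 338614)*520766 = ((-182634/182917 - 1307/23617) + 338614)*520766 = (-4552339697/4319950789 + 338614)*520766 = (1462791264126749/4319950789)*520766 = 761771955454230569734/4319950789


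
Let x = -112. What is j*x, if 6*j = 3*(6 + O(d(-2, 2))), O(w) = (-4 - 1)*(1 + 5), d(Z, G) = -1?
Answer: 1344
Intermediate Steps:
O(w) = -30 (O(w) = -5*6 = -30)
j = -12 (j = (3*(6 - 30))/6 = (3*(-24))/6 = (⅙)*(-72) = -12)
j*x = -12*(-112) = 1344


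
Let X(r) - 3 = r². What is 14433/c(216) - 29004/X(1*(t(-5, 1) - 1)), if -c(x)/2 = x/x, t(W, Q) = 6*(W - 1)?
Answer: -4965021/686 ≈ -7237.6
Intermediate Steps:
t(W, Q) = -6 + 6*W (t(W, Q) = 6*(-1 + W) = -6 + 6*W)
c(x) = -2 (c(x) = -2*x/x = -2*1 = -2)
X(r) = 3 + r²
14433/c(216) - 29004/X(1*(t(-5, 1) - 1)) = 14433/(-2) - 29004/(3 + (1*((-6 + 6*(-5)) - 1))²) = 14433*(-½) - 29004/(3 + (1*((-6 - 30) - 1))²) = -14433/2 - 29004/(3 + (1*(-36 - 1))²) = -14433/2 - 29004/(3 + (1*(-37))²) = -14433/2 - 29004/(3 + (-37)²) = -14433/2 - 29004/(3 + 1369) = -14433/2 - 29004/1372 = -14433/2 - 29004*1/1372 = -14433/2 - 7251/343 = -4965021/686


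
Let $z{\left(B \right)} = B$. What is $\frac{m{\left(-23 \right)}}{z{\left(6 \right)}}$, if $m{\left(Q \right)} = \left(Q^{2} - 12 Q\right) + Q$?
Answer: $\frac{391}{3} \approx 130.33$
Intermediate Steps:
$m{\left(Q \right)} = Q^{2} - 11 Q$
$\frac{m{\left(-23 \right)}}{z{\left(6 \right)}} = \frac{\left(-23\right) \left(-11 - 23\right)}{6} = \left(-23\right) \left(-34\right) \frac{1}{6} = 782 \cdot \frac{1}{6} = \frac{391}{3}$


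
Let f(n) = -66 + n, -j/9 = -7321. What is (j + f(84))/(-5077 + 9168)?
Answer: 65907/4091 ≈ 16.110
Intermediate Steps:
j = 65889 (j = -9*(-7321) = 65889)
(j + f(84))/(-5077 + 9168) = (65889 + (-66 + 84))/(-5077 + 9168) = (65889 + 18)/4091 = 65907*(1/4091) = 65907/4091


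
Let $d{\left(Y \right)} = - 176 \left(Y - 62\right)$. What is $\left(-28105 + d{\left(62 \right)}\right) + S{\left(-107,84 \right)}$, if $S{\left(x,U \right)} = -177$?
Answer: $-28282$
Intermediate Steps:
$d{\left(Y \right)} = 10912 - 176 Y$ ($d{\left(Y \right)} = - 176 \left(-62 + Y\right) = 10912 - 176 Y$)
$\left(-28105 + d{\left(62 \right)}\right) + S{\left(-107,84 \right)} = \left(-28105 + \left(10912 - 10912\right)\right) - 177 = \left(-28105 + 0\right) - 177 = -28105 - 177 = -28282$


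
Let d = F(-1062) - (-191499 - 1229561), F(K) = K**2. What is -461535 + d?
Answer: 2087369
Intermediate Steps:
d = 2548904 (d = (-1062)**2 - (-191499 - 1229561) = 1127844 - 1*(-1421060) = 1127844 + 1421060 = 2548904)
-461535 + d = -461535 + 2548904 = 2087369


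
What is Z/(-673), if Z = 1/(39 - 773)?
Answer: 1/493982 ≈ 2.0244e-6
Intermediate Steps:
Z = -1/734 (Z = 1/(-734) = -1/734 ≈ -0.0013624)
Z/(-673) = -1/734/(-673) = -1/734*(-1/673) = 1/493982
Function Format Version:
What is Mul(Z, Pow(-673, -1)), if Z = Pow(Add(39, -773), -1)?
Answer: Rational(1, 493982) ≈ 2.0244e-6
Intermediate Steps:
Z = Rational(-1, 734) (Z = Pow(-734, -1) = Rational(-1, 734) ≈ -0.0013624)
Mul(Z, Pow(-673, -1)) = Mul(Rational(-1, 734), Pow(-673, -1)) = Mul(Rational(-1, 734), Rational(-1, 673)) = Rational(1, 493982)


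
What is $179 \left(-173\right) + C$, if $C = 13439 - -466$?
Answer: $-17062$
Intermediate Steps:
$C = 13905$ ($C = 13439 + 466 = 13905$)
$179 \left(-173\right) + C = 179 \left(-173\right) + 13905 = -30967 + 13905 = -17062$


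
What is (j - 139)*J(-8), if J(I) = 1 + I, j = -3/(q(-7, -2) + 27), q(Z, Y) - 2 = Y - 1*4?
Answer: 22400/23 ≈ 973.91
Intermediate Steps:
q(Z, Y) = -2 + Y (q(Z, Y) = 2 + (Y - 1*4) = 2 + (Y - 4) = 2 + (-4 + Y) = -2 + Y)
j = -3/23 (j = -3/((-2 - 2) + 27) = -3/(-4 + 27) = -3/23 ≈ -0.13043)
(j - 139)*J(-8) = (-3/23 - 139)*(1 - 8) = -3200/23*(-7) = 22400/23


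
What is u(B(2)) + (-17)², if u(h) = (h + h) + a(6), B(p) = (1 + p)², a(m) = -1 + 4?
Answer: 310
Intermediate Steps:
a(m) = 3
u(h) = 3 + 2*h (u(h) = (h + h) + 3 = 2*h + 3 = 3 + 2*h)
u(B(2)) + (-17)² = (3 + 2*(1 + 2)²) + (-17)² = (3 + 2*3²) + 289 = (3 + 2*9) + 289 = (3 + 18) + 289 = 21 + 289 = 310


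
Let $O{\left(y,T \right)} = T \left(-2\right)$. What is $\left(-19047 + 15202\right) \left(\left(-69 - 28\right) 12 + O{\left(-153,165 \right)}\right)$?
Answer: $5744430$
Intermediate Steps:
$O{\left(y,T \right)} = - 2 T$
$\left(-19047 + 15202\right) \left(\left(-69 - 28\right) 12 + O{\left(-153,165 \right)}\right) = \left(-19047 + 15202\right) \left(\left(-69 - 28\right) 12 - 330\right) = - 3845 \left(\left(-97\right) 12 - 330\right) = - 3845 \left(-1164 - 330\right) = \left(-3845\right) \left(-1494\right) = 5744430$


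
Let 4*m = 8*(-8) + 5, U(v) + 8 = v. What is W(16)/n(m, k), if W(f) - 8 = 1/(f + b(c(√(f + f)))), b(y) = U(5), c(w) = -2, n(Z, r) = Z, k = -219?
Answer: -420/767 ≈ -0.54759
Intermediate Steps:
U(v) = -8 + v
m = -59/4 (m = (8*(-8) + 5)/4 = (-64 + 5)/4 = (¼)*(-59) = -59/4 ≈ -14.750)
b(y) = -3 (b(y) = -8 + 5 = -3)
W(f) = 8 + 1/(-3 + f) (W(f) = 8 + 1/(f - 3) = 8 + 1/(-3 + f))
W(16)/n(m, k) = ((-23 + 8*16)/(-3 + 16))/(-59/4) = ((-23 + 128)/13)*(-4/59) = ((1/13)*105)*(-4/59) = (105/13)*(-4/59) = -420/767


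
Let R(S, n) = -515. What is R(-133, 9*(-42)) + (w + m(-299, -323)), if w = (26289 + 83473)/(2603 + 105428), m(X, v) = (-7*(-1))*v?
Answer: -299784294/108031 ≈ -2775.0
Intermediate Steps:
m(X, v) = 7*v
w = 109762/108031 ≈ 1.0160
R(-133, 9*(-42)) + (w + m(-299, -323)) = -515 + (109762/108031 + 7*(-323)) = -515 + (109762/108031 - 2261) = -515 - 244148329/108031 = -299784294/108031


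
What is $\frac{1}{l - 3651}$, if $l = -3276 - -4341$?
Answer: $- \frac{1}{2586} \approx -0.0003867$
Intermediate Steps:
$l = 1065$ ($l = -3276 + 4341 = 1065$)
$\frac{1}{l - 3651} = \frac{1}{1065 - 3651} = \frac{1}{-2586} = - \frac{1}{2586}$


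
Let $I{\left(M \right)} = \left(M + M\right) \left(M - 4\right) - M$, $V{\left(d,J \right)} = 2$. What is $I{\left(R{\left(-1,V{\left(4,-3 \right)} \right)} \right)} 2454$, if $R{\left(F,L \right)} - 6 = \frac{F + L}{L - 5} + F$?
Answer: $\frac{11452}{3} \approx 3817.3$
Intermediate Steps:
$R{\left(F,L \right)} = 6 + F + \frac{F + L}{-5 + L}$ ($R{\left(F,L \right)} = 6 + \left(\frac{F + L}{L - 5} + F\right) = 6 + \left(\frac{F + L}{-5 + L} + F\right) = 6 + \left(F + \frac{F + L}{-5 + L}\right) = 6 + F + \frac{F + L}{-5 + L}$)
$I{\left(M \right)} = - M + 2 M \left(-4 + M\right)$ ($I{\left(M \right)} = 2 M \left(-4 + M\right) - M = - M + 2 M \left(-4 + M\right)$)
$I{\left(R{\left(-1,V{\left(4,-3 \right)} \right)} \right)} 2454 = \frac{-30 - -4 + 7 \cdot 2 - 2}{-5 + 2} \left(-9 + 2 \frac{-30 - -4 + 7 \cdot 2 - 2}{-5 + 2}\right) 2454 = \frac{-30 + 4 + 14 - 2}{-3} \left(-9 + 2 \frac{-30 + 4 + 14 - 2}{-3}\right) 2454 = \left(- \frac{1}{3}\right) \left(-14\right) \left(-9 + 2 \left(\left(- \frac{1}{3}\right) \left(-14\right)\right)\right) 2454 = \frac{14 \left(-9 + 2 \cdot \frac{14}{3}\right)}{3} \cdot 2454 = \frac{14 \left(-9 + \frac{28}{3}\right)}{3} \cdot 2454 = \frac{14}{3} \cdot \frac{1}{3} \cdot 2454 = \frac{14}{9} \cdot 2454 = \frac{11452}{3}$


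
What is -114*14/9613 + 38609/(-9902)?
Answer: -386951909/95187926 ≈ -4.0651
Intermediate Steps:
-114*14/9613 + 38609/(-9902) = -1596*1/9613 + 38609*(-1/9902) = -1596/9613 - 38609/9902 = -386951909/95187926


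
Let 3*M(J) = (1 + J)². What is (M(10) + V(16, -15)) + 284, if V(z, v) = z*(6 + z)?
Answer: 2029/3 ≈ 676.33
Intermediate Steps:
M(J) = (1 + J)²/3
(M(10) + V(16, -15)) + 284 = ((1 + 10)²/3 + 16*(6 + 16)) + 284 = ((⅓)*11² + 16*22) + 284 = ((⅓)*121 + 352) + 284 = (121/3 + 352) + 284 = 1177/3 + 284 = 2029/3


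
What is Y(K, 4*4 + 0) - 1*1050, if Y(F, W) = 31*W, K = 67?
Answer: -554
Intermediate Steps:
Y(K, 4*4 + 0) - 1*1050 = 31*(4*4 + 0) - 1*1050 = 31*(16 + 0) - 1050 = 31*16 - 1050 = 496 - 1050 = -554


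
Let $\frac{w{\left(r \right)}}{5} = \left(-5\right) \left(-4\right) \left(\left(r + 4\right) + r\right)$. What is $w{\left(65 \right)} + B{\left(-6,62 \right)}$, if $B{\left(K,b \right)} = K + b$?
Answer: $13456$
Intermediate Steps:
$w{\left(r \right)} = 400 + 200 r$ ($w{\left(r \right)} = 5 \left(-5\right) \left(-4\right) \left(\left(r + 4\right) + r\right) = 5 \cdot 20 \left(\left(4 + r\right) + r\right) = 5 \cdot 20 \left(4 + 2 r\right) = 5 \left(80 + 40 r\right) = 400 + 200 r$)
$w{\left(65 \right)} + B{\left(-6,62 \right)} = \left(400 + 200 \cdot 65\right) + \left(-6 + 62\right) = \left(400 + 13000\right) + 56 = 13400 + 56 = 13456$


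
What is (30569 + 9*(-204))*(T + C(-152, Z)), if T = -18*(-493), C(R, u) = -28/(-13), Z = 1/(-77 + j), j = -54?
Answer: 3315500870/13 ≈ 2.5504e+8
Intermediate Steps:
Z = -1/131 (Z = 1/(-77 - 54) = 1/(-131) = -1/131 ≈ -0.0076336)
C(R, u) = 28/13 (C(R, u) = -28*(-1/13) = 28/13)
T = 8874
(30569 + 9*(-204))*(T + C(-152, Z)) = (30569 + 9*(-204))*(8874 + 28/13) = (30569 - 1836)*(115390/13) = 28733*(115390/13) = 3315500870/13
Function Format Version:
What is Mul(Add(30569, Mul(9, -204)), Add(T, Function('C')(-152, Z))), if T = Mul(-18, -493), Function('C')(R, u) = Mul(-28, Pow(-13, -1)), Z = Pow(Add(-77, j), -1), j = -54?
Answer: Rational(3315500870, 13) ≈ 2.5504e+8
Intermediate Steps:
Z = Rational(-1, 131) (Z = Pow(Add(-77, -54), -1) = Pow(-131, -1) = Rational(-1, 131) ≈ -0.0076336)
Function('C')(R, u) = Rational(28, 13) (Function('C')(R, u) = Mul(-28, Rational(-1, 13)) = Rational(28, 13))
T = 8874
Mul(Add(30569, Mul(9, -204)), Add(T, Function('C')(-152, Z))) = Mul(Add(30569, Mul(9, -204)), Add(8874, Rational(28, 13))) = Mul(Add(30569, -1836), Rational(115390, 13)) = Mul(28733, Rational(115390, 13)) = Rational(3315500870, 13)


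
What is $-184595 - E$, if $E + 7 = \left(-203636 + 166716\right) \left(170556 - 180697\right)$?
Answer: $-374590308$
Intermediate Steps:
$E = 374405713$ ($E = -7 + \left(-203636 + 166716\right) \left(170556 - 180697\right) = -7 - -374405720 = -7 + 374405720 = 374405713$)
$-184595 - E = -184595 - 374405713 = -374590308$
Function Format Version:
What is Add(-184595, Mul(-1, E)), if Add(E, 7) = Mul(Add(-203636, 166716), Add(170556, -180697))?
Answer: -374590308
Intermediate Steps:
E = 374405713 (E = Add(-7, Mul(Add(-203636, 166716), Add(170556, -180697))) = Add(-7, Mul(-36920, -10141)) = Add(-7, 374405720) = 374405713)
Add(-184595, Mul(-1, E)) = Add(-184595, Mul(-1, 374405713)) = Add(-184595, -374405713) = -374590308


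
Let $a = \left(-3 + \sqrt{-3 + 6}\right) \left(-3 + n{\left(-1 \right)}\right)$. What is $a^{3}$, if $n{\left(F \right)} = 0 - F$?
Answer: $432 - 240 \sqrt{3} \approx 16.308$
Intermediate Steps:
$n{\left(F \right)} = - F$
$a = 6 - 2 \sqrt{3}$ ($a = \left(-3 + \sqrt{-3 + 6}\right) \left(-3 - -1\right) = \left(-3 + \sqrt{3}\right) \left(-3 + 1\right) = \left(-3 + \sqrt{3}\right) \left(-2\right) = 6 - 2 \sqrt{3} \approx 2.5359$)
$a^{3} = \left(6 - 2 \sqrt{3}\right)^{3}$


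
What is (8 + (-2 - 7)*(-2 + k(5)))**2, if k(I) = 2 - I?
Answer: 2809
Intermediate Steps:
(8 + (-2 - 7)*(-2 + k(5)))**2 = (8 + (-2 - 7)*(-2 + (2 - 1*5)))**2 = (8 - 9*(-2 + (2 - 5)))**2 = (8 - 9*(-2 - 3))**2 = (8 - 9*(-5))**2 = (8 + 45)**2 = 53**2 = 2809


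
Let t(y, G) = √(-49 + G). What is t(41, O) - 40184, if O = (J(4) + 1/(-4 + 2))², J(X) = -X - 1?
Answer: -40184 + 5*I*√3/2 ≈ -40184.0 + 4.3301*I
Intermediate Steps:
J(X) = -1 - X
O = 121/4 (O = ((-1 - 1*4) + 1/(-4 + 2))² = ((-1 - 4) + 1/(-2))² = (-5 - ½)² = (-11/2)² = 121/4 ≈ 30.250)
t(41, O) - 40184 = √(-49 + 121/4) - 40184 = √(-75/4) - 40184 = 5*I*√3/2 - 40184 = -40184 + 5*I*√3/2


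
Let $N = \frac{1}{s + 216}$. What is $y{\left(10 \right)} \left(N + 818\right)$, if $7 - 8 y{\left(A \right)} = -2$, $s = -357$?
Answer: $\frac{346011}{376} \approx 920.24$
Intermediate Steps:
$y{\left(A \right)} = \frac{9}{8}$ ($y{\left(A \right)} = \frac{7}{8} - - \frac{1}{4} = \frac{7}{8} + \frac{1}{4} = \frac{9}{8}$)
$N = - \frac{1}{141}$ ($N = \frac{1}{-357 + 216} = \frac{1}{-141} = - \frac{1}{141} \approx -0.0070922$)
$y{\left(10 \right)} \left(N + 818\right) = \frac{9 \left(- \frac{1}{141} + 818\right)}{8} = \frac{9}{8} \cdot \frac{115337}{141} = \frac{346011}{376}$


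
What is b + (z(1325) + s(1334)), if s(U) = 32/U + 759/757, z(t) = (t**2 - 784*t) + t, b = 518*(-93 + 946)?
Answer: 585708578041/504919 ≈ 1.1600e+6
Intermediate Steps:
b = 441854 (b = 518*853 = 441854)
z(t) = t**2 - 783*t
s(U) = 759/757 + 32/U (s(U) = 32/U + 759*(1/757) = 32/U + 759/757 = 759/757 + 32/U)
b + (z(1325) + s(1334)) = 441854 + (1325*(-783 + 1325) + (759/757 + 32/1334)) = 441854 + (1325*542 + (759/757 + 32*(1/1334))) = 441854 + (718150 + (759/757 + 16/667)) = 441854 + (718150 + 518365/504919) = 441854 + 362608098215/504919 = 585708578041/504919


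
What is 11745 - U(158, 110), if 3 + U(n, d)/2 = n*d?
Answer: -23009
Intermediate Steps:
U(n, d) = -6 + 2*d*n (U(n, d) = -6 + 2*(n*d) = -6 + 2*(d*n) = -6 + 2*d*n)
11745 - U(158, 110) = 11745 - (-6 + 2*110*158) = 11745 - (-6 + 34760) = 11745 - 1*34754 = 11745 - 34754 = -23009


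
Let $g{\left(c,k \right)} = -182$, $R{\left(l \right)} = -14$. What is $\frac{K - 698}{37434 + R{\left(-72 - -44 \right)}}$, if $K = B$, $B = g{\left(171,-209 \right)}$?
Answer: $- \frac{44}{1871} \approx -0.023517$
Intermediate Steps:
$B = -182$
$K = -182$
$\frac{K - 698}{37434 + R{\left(-72 - -44 \right)}} = \frac{-182 - 698}{37434 - 14} = - \frac{880}{37420} = \left(-880\right) \frac{1}{37420} = - \frac{44}{1871}$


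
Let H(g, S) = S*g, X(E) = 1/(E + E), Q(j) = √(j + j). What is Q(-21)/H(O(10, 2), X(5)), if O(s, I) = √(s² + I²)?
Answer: 5*I*√273/13 ≈ 6.3549*I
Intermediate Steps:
Q(j) = √2*√j (Q(j) = √(2*j) = √2*√j)
X(E) = 1/(2*E)
O(s, I) = √(I² + s²)
Q(-21)/H(O(10, 2), X(5)) = (√2*√(-21))/((((½)/5)*√(2² + 10²))) = (√2*(I*√21))/((((½)*(⅕))*√(4 + 100))) = (I*√42)/((√104/10)) = (I*√42)/(((2*√26)/10)) = (I*√42)/((√26/5)) = (I*√42)*(5*√26/26) = 5*I*√273/13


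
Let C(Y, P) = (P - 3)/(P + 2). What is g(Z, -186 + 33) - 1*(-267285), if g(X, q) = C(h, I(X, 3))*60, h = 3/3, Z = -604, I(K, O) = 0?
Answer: 267195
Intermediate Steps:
h = 1 (h = 3*(⅓) = 1)
C(Y, P) = (-3 + P)/(2 + P)
g(X, q) = -90 (g(X, q) = ((-3 + 0)/(2 + 0))*60 = (-3/2)*60 = ((½)*(-3))*60 = -3/2*60 = -90)
g(Z, -186 + 33) - 1*(-267285) = -90 - 1*(-267285) = -90 + 267285 = 267195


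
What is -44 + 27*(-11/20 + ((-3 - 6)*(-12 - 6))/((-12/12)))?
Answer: -88657/20 ≈ -4432.9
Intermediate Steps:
-44 + 27*(-11/20 + ((-3 - 6)*(-12 - 6))/((-12/12))) = -44 + 27*(-11*1/20 + (-9*(-18))/((-12*1/12))) = -44 + 27*(-11/20 + 162/(-1)) = -44 + 27*(-11/20 + 162*(-1)) = -44 + 27*(-11/20 - 162) = -44 + 27*(-3251/20) = -44 - 87777/20 = -88657/20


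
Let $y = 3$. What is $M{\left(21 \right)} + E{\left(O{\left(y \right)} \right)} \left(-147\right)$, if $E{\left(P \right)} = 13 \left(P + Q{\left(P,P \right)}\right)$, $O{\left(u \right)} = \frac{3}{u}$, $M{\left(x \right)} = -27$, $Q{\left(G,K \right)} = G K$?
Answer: $-3849$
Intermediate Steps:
$E{\left(P \right)} = 13 P + 13 P^{2}$ ($E{\left(P \right)} = 13 \left(P + P P\right) = 13 \left(P + P^{2}\right) = 13 P + 13 P^{2}$)
$M{\left(21 \right)} + E{\left(O{\left(y \right)} \right)} \left(-147\right) = -27 + 13 \cdot \frac{3}{3} \left(1 + \frac{3}{3}\right) \left(-147\right) = -27 + 13 \cdot 3 \cdot \frac{1}{3} \left(1 + 3 \cdot \frac{1}{3}\right) \left(-147\right) = -27 + 13 \cdot 1 \left(1 + 1\right) \left(-147\right) = -27 + 13 \cdot 1 \cdot 2 \left(-147\right) = -27 + 26 \left(-147\right) = -27 - 3822 = -3849$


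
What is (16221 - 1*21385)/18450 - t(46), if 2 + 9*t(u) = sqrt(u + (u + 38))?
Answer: -532/9225 - sqrt(130)/9 ≈ -1.3245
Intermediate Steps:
t(u) = -2/9 + sqrt(38 + 2*u)/9 (t(u) = -2/9 + sqrt(u + (u + 38))/9 = -2/9 + sqrt(u + (38 + u))/9 = -2/9 + sqrt(38 + 2*u)/9)
(16221 - 1*21385)/18450 - t(46) = (16221 - 1*21385)/18450 - (-2/9 + sqrt(38 + 2*46)/9) = (16221 - 21385)*(1/18450) - (-2/9 + sqrt(38 + 92)/9) = -5164*1/18450 - (-2/9 + sqrt(130)/9) = -2582/9225 + (2/9 - sqrt(130)/9) = -532/9225 - sqrt(130)/9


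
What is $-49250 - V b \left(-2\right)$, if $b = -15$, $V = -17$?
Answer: $-48740$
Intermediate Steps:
$-49250 - V b \left(-2\right) = -49250 - \left(-17\right) \left(-15\right) \left(-2\right) = -49250 - 255 \left(-2\right) = -49250 - -510 = -49250 + 510 = -48740$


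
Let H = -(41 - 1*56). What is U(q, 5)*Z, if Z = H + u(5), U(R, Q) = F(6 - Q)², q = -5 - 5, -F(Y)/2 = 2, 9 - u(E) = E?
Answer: 304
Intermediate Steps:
H = 15 (H = -(41 - 56) = -1*(-15) = 15)
u(E) = 9 - E
F(Y) = -4 (F(Y) = -2*2 = -4)
q = -10
U(R, Q) = 16 (U(R, Q) = (-4)² = 16)
Z = 19 (Z = 15 + (9 - 1*5) = 15 + (9 - 5) = 15 + 4 = 19)
U(q, 5)*Z = 16*19 = 304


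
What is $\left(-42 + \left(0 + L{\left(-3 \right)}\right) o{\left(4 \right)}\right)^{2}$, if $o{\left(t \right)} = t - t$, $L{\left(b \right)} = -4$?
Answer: $1764$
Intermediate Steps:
$o{\left(t \right)} = 0$
$\left(-42 + \left(0 + L{\left(-3 \right)}\right) o{\left(4 \right)}\right)^{2} = \left(-42 + \left(0 - 4\right) 0\right)^{2} = \left(-42 - 0\right)^{2} = \left(-42 + 0\right)^{2} = \left(-42\right)^{2} = 1764$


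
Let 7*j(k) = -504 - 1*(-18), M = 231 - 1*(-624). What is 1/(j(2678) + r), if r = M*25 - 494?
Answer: 7/145681 ≈ 4.8050e-5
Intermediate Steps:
M = 855 (M = 231 + 624 = 855)
r = 20881 (r = 855*25 - 494 = 21375 - 494 = 20881)
j(k) = -486/7 (j(k) = (-504 - 1*(-18))/7 = (-504 + 18)/7 = (1/7)*(-486) = -486/7)
1/(j(2678) + r) = 1/(-486/7 + 20881) = 1/(145681/7) = 7/145681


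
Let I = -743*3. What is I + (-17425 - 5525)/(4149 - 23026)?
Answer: -42053883/18877 ≈ -2227.8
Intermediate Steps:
I = -2229
I + (-17425 - 5525)/(4149 - 23026) = -2229 + (-17425 - 5525)/(4149 - 23026) = -2229 - 22950/(-18877) = -2229 - 22950*(-1/18877) = -2229 + 22950/18877 = -42053883/18877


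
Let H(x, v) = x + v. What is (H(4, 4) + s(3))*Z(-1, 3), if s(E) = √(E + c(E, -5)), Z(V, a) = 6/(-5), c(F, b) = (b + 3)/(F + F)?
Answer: -48/5 - 4*√6/5 ≈ -11.560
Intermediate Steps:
H(x, v) = v + x
c(F, b) = (3 + b)/(2*F) (c(F, b) = (3 + b)/((2*F)) = (3 + b)*(1/(2*F)) = (3 + b)/(2*F))
Z(V, a) = -6/5 (Z(V, a) = 6*(-⅕) = -6/5)
s(E) = √(E - 1/E) (s(E) = √(E + (3 - 5)/(2*E)) = √(E + (½)*(-2)/E) = √(E - 1/E))
(H(4, 4) + s(3))*Z(-1, 3) = ((4 + 4) + √(3 - 1/3))*(-6/5) = (8 + √(3 - 1*⅓))*(-6/5) = (8 + √(3 - ⅓))*(-6/5) = (8 + √(8/3))*(-6/5) = (8 + 2*√6/3)*(-6/5) = -48/5 - 4*√6/5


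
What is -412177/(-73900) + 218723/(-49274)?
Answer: 2072989899/1820674300 ≈ 1.1386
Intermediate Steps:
-412177/(-73900) + 218723/(-49274) = -412177*(-1/73900) + 218723*(-1/49274) = 412177/73900 - 218723/49274 = 2072989899/1820674300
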